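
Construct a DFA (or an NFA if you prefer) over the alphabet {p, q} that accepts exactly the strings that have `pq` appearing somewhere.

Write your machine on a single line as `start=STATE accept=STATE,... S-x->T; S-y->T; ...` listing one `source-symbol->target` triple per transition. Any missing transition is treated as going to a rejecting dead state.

States S0..S1 record the length of the longest prefix of `pq` that matches the current input suffix. Reaching S2 means `pq` has been seen, and we stay there forever. Accept from S2.
3 states suffice.
        p   q  
>  S0   S1  S0 
   S1   S1  S2 
 * S2   S2  S2 
(> = start, * = accepting)

start=S0; accept=S2; S0-p->S1; S0-q->S0; S1-p->S1; S1-q->S2; S2-p->S2; S2-q->S2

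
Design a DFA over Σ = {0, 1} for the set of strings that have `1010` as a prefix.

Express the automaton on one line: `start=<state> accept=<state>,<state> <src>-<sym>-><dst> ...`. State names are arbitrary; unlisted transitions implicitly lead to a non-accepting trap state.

start=s0 accept=s4 s0-0->s5 s0-1->s1 s1-0->s2 s1-1->s5 s2-0->s5 s2-1->s3 s3-0->s4 s3-1->s5 s4-0->s4 s4-1->s4 s5-0->s5 s5-1->s5

Walk along `1010` while the input agrees: from s0 take `1` to s1, and so on. Any deviation drops to the rejecting sink s5. Once s4 is reached the prefix is confirmed and every continuation is accepted.
A 6-state machine:
        0   1  
>  s0   s5  s1 
   s1   s2  s5 
   s2   s5  s3 
   s3   s4  s5 
 * s4   s4  s4 
   s5   s5  s5 
(> = start, * = accepting)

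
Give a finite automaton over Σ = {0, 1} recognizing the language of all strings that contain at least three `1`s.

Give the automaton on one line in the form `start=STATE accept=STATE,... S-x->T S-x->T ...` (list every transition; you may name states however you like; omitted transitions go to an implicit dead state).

Count `1`s, saturating at 4: states S0 through S3 mean 0 through 3 `1`s seen; S4 means more than 3. Each `1` increments (capped at S4); other symbols loop. Accept from {S3, S4}.
With 5 states:
        0   1  
>  S0   S0  S1 
   S1   S1  S2 
   S2   S2  S3 
 * S3   S3  S4 
 * S4   S4  S4 
(> = start, * = accepting)

start=S0 accept=S3,S4 S0-0->S0 S0-1->S1 S1-0->S1 S1-1->S2 S2-0->S2 S2-1->S3 S3-0->S3 S3-1->S4 S4-0->S4 S4-1->S4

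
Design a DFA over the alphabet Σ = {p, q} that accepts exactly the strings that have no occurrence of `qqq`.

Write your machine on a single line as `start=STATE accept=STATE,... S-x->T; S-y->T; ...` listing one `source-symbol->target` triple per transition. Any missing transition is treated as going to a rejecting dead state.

start=S0; accept=S0,S1,S2; S0-p->S0; S0-q->S1; S1-p->S0; S1-q->S2; S2-p->S0; S2-q->S3; S3-p->S3; S3-q->S3

Track partial matches of the forbidden pattern `qqq`. State S3 is a dead state reached once `qqq` has occurred; every other state accepts. S0 means no part of `qqq` is currently matched.
A 4-state machine:
        p   q  
>* S0   S0  S1 
 * S1   S0  S2 
 * S2   S0  S3 
   S3   S3  S3 
(> = start, * = accepting)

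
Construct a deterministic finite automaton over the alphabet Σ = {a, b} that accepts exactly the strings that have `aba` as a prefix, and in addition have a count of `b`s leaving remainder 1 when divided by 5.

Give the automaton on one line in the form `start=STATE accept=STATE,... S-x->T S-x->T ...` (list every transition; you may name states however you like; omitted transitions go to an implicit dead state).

Handle the two conditions separately and then intersect. The first has 5 states tracking whether the input so far still matches the prefix `aba`; the second has 5 states tracking the count of `b`s modulo 5. A product state is a pair (one from each), accepting exactly when both do. Minimizing collapses redundant product states.
9 states suffice.
        a   b  
>  S0   S1  S2 
   S1   S2  S3 
   S2   S2  S2 
   S3   S4  S2 
 * S4   S4  S5 
   S5   S5  S6 
   S6   S6  S7 
   S7   S7  S8 
   S8   S8  S4 
(> = start, * = accepting)

start=S0 accept=S4 S0-a->S1 S0-b->S2 S1-a->S2 S1-b->S3 S2-a->S2 S2-b->S2 S3-a->S4 S3-b->S2 S4-a->S4 S4-b->S5 S5-a->S5 S5-b->S6 S6-a->S6 S6-b->S7 S7-a->S7 S7-b->S8 S8-a->S8 S8-b->S4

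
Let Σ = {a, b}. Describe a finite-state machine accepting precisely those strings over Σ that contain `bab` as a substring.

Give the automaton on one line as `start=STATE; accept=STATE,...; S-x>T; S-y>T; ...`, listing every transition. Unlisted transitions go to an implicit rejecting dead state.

start=q0; accept=q3; q0-a>q0; q0-b>q1; q1-a>q2; q1-b>q1; q2-a>q0; q2-b>q3; q3-a>q3; q3-b>q3

Track how much of `bab` has been matched so far: state q0 is no progress, q3 is the absorbing accept state reached once `bab` has occurred. Intermediate states record partial matches; on a mismatch, fall back to the longest reusable overlap.
        a   b  
>  q0   q0  q1 
   q1   q2  q1 
   q2   q0  q3 
 * q3   q3  q3 
(> = start, * = accepting)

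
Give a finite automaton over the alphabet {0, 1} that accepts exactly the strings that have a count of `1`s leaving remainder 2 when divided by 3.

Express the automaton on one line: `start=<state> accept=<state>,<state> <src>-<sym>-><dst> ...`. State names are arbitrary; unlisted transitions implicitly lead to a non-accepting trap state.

start=q0 accept=q2 q0-0->q0 q0-1->q1 q1-0->q1 q1-1->q2 q2-0->q2 q2-1->q0

Keep the running count of `1`s modulo 3: each `1` advances along the cycle q0 → q1 → q2 → q0 while other symbols loop. Accept at q2.
        0   1  
>  q0   q0  q1 
   q1   q1  q2 
 * q2   q2  q0 
(> = start, * = accepting)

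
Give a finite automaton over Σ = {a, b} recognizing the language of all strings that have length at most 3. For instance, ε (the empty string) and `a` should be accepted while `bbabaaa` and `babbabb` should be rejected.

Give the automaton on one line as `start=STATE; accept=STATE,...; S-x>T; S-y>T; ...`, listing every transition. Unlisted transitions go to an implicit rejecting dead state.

start=q0; accept=q0,q1,q2,q3; q0-a>q1; q0-b>q1; q1-a>q2; q1-b>q2; q2-a>q3; q2-b>q3; q3-a>q4; q3-b>q4; q4-a>q4; q4-b>q4

Count input length up to 4: every symbol moves from q0 toward q4, which means 'more than 3' and absorbs. Accept from {q0, q1, q2, q3}.
With 5 states:
        a   b  
>* q0   q1  q1 
 * q1   q2  q2 
 * q2   q3  q3 
 * q3   q4  q4 
   q4   q4  q4 
(> = start, * = accepting)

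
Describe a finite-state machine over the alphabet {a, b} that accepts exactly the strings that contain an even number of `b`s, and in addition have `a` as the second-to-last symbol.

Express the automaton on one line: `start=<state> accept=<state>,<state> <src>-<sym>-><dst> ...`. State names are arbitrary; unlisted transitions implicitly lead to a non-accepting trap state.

start=q0 accept=q3,q5 q0-a->q1 q0-b->q2 q1-a->q3 q1-b->q2 q2-a->q4 q2-b->q0 q3-a->q3 q3-b->q2 q4-a->q4 q4-b->q5 q5-a->q1 q5-b->q2

Build one automaton per condition and run them in lockstep. One (2 states) tracks the count of `b`s modulo 2; the other (7 states) tracks the last 2 symbols read. Each combined state is a pair, one component from each; accept when both components accept. Minimizing collapses redundant product states.
6 states suffice.
        a   b  
>  q0   q1  q2 
   q1   q3  q2 
   q2   q4  q0 
 * q3   q3  q2 
   q4   q4  q5 
 * q5   q1  q2 
(> = start, * = accepting)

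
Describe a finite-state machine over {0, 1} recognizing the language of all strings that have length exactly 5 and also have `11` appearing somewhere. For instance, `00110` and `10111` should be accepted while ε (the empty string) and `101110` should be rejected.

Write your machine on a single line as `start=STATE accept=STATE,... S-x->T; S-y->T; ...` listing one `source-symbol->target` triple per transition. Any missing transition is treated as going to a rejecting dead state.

Handle the two conditions separately and then intersect. One (7 states) tracks the input length, saturating at 6; the other (3 states) tracks whether and how much of `11` has been seen. Each combined state is a pair, one component from each; accept when both components accept.
          0    1  
>  s0     s1   s2 
   s1     s3   s4 
   s2     s3   s5 
   s3     s6   s7 
   s4     s6   s8 
   s5     s8   s8 
   s6     s9  s10 
   s7     s9  s11 
   s8    s11  s11 
   s9    s12  s13 
   s10   s12  s14 
   s11   s14  s14 
   s12   s15  s16 
   s13   s15  s17 
 * s14   s17  s17 
   s15   s15  s16 
   s16   s15  s17 
   s17   s17  s17 
(> = start, * = accepting)

start=s0; accept=s14; s0-0->s1; s0-1->s2; s1-0->s3; s1-1->s4; s2-0->s3; s2-1->s5; s3-0->s6; s3-1->s7; s4-0->s6; s4-1->s8; s5-0->s8; s5-1->s8; s6-0->s9; s6-1->s10; s7-0->s9; s7-1->s11; s8-0->s11; s8-1->s11; s9-0->s12; s9-1->s13; s10-0->s12; s10-1->s14; s11-0->s14; s11-1->s14; s12-0->s15; s12-1->s16; s13-0->s15; s13-1->s17; s14-0->s17; s14-1->s17; s15-0->s15; s15-1->s16; s16-0->s15; s16-1->s17; s17-0->s17; s17-1->s17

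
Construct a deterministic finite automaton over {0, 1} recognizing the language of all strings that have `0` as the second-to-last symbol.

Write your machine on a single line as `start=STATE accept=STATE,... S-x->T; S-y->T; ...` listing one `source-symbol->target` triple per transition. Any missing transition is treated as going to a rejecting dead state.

start=q0; accept=q3,q4; q0-0->q1; q0-1->q2; q1-0->q3; q1-1->q4; q2-0->q5; q2-1->q6; q3-0->q3; q3-1->q4; q4-0->q5; q4-1->q6; q5-0->q3; q5-1->q4; q6-0->q5; q6-1->q6

Because acceptance depends on a position counted from the end, the machine has to buffer the most recent 2 symbols. Make each state the string of the last up-to-2 symbols read; on input `x` shift the window left and append `x`. Accept when the buffered window has length 2 and begins with `0`.
        0   1  
>  q0   q1  q2 
   q1   q3  q4 
   q2   q5  q6 
 * q3   q3  q4 
 * q4   q5  q6 
   q5   q3  q4 
   q6   q5  q6 
(> = start, * = accepting)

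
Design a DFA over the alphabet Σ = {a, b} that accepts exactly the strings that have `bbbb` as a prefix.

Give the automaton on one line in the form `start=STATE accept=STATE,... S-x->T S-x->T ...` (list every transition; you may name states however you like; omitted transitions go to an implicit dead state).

Walk along `bbbb` while the input agrees: from q0 take `b` to q1, and so on. Any deviation drops to the rejecting sink q5. Once q4 is reached the prefix is confirmed and every continuation is accepted.
A 6-state machine:
        a   b  
>  q0   q5  q1 
   q1   q5  q2 
   q2   q5  q3 
   q3   q5  q4 
 * q4   q4  q4 
   q5   q5  q5 
(> = start, * = accepting)

start=q0 accept=q4 q0-a->q5 q0-b->q1 q1-a->q5 q1-b->q2 q2-a->q5 q2-b->q3 q3-a->q5 q3-b->q4 q4-a->q4 q4-b->q4 q5-a->q5 q5-b->q5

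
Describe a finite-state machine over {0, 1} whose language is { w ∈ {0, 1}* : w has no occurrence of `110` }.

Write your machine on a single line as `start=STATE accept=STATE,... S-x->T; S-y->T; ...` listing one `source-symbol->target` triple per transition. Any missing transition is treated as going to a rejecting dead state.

start=q0; accept=q0,q1,q2; q0-0->q0; q0-1->q1; q1-0->q0; q1-1->q2; q2-0->q3; q2-1->q2; q3-0->q3; q3-1->q3

Track partial matches of the forbidden pattern `110`. State q3 is a dead state reached once `110` has occurred; every other state accepts. q0 means no part of `110` is currently matched.
With 4 states:
        0   1  
>* q0   q0  q1 
 * q1   q0  q2 
 * q2   q3  q2 
   q3   q3  q3 
(> = start, * = accepting)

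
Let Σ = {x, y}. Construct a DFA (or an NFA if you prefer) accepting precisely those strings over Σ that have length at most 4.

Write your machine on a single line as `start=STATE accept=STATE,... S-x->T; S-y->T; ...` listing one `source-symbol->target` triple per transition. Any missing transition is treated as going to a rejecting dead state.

start=s0; accept=s0,s1,s2,s3,s4; s0-x->s1; s0-y->s1; s1-x->s2; s1-y->s2; s2-x->s3; s2-y->s3; s3-x->s4; s3-y->s4; s4-x->s5; s4-y->s5; s5-x->s5; s5-y->s5

Count input length up to 5: every symbol moves from s0 toward s5, which means 'more than 4' and absorbs. Accept from {s0, s1, s2, s3, s4}.
A 6-state machine:
        x   y  
>* s0   s1  s1 
 * s1   s2  s2 
 * s2   s3  s3 
 * s3   s4  s4 
 * s4   s5  s5 
   s5   s5  s5 
(> = start, * = accepting)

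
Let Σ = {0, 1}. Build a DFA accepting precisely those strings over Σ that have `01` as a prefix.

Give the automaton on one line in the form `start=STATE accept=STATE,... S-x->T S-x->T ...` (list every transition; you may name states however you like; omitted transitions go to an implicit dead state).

Check the first 2 symbols one by one: q0 through q1 record how many have matched `01` so far; any wrong symbol goes to the dead state q3. After all 2 match we enter the accepting sink q2.
With 4 states:
        0   1  
>  q0   q1  q3 
   q1   q3  q2 
 * q2   q2  q2 
   q3   q3  q3 
(> = start, * = accepting)

start=q0 accept=q2 q0-0->q1 q0-1->q3 q1-0->q3 q1-1->q2 q2-0->q2 q2-1->q2 q3-0->q3 q3-1->q3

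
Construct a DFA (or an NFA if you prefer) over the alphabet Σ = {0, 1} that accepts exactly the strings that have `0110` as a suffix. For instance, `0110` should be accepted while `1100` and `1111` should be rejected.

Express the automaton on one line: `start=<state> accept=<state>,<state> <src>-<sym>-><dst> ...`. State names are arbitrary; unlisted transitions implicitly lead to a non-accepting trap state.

Let each state record the length of the longest suffix of the input read so far that is also a prefix of `0110`. q1 means the last symbol is `0`; q2 means the last 2 symbols are `01`; q3 means the last 3 symbols are `011`; q4 means the last 4 symbols are `0110`. Accept only at q4, where the string currently ends in `0110`.
With 5 states:
        0   1  
>  q0   q1  q0 
   q1   q1  q2 
   q2   q1  q3 
   q3   q4  q0 
 * q4   q1  q2 
(> = start, * = accepting)

start=q0 accept=q4 q0-0->q1 q0-1->q0 q1-0->q1 q1-1->q2 q2-0->q1 q2-1->q3 q3-0->q4 q3-1->q0 q4-0->q1 q4-1->q2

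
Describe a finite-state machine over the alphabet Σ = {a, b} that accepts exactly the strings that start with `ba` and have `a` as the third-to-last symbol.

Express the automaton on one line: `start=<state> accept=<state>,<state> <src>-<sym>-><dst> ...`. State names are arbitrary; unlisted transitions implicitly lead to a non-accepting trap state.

Build one automaton per condition and run them in lockstep. One (4 states) tracks whether the input so far still matches the prefix `ba`; the other (15 states) tracks the last 3 symbols read. Each combined state is a pair, one component from each; accept when both components accept. After merging equivalent states the machine shrinks.
11 states suffice.
          a    b  
>  q0     q1   q2 
   q1     q1   q1 
   q2     q3   q1 
   q3     q4   q5 
   q4     q6   q7 
   q5     q8   q9 
 * q6     q6   q7 
 * q7     q8   q9 
 * q8     q4   q5 
 * q9     q3  q10 
   q10    q3  q10 
(> = start, * = accepting)

start=q0 accept=q6,q7,q8,q9 q0-a->q1 q0-b->q2 q1-a->q1 q1-b->q1 q2-a->q3 q2-b->q1 q3-a->q4 q3-b->q5 q4-a->q6 q4-b->q7 q5-a->q8 q5-b->q9 q6-a->q6 q6-b->q7 q7-a->q8 q7-b->q9 q8-a->q4 q8-b->q5 q9-a->q3 q9-b->q10 q10-a->q3 q10-b->q10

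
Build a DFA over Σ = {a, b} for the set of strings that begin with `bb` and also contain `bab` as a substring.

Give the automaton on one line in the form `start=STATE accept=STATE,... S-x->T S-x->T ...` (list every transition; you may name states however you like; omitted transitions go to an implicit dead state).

Handle the two conditions separately and then intersect. The first has 4 states tracking whether the input so far still matches the prefix `bb`; the second has 4 states tracking whether and how much of `bab` has been seen. A product state is a pair (one from each), accepting exactly when both do. After merging equivalent states the machine shrinks.
7 states suffice.
        a   b  
>  S0   S1  S2 
   S1   S1  S1 
   S2   S1  S3 
   S3   S4  S3 
   S4   S5  S6 
   S5   S5  S3 
 * S6   S6  S6 
(> = start, * = accepting)

start=S0 accept=S6 S0-a->S1 S0-b->S2 S1-a->S1 S1-b->S1 S2-a->S1 S2-b->S3 S3-a->S4 S3-b->S3 S4-a->S5 S4-b->S6 S5-a->S5 S5-b->S3 S6-a->S6 S6-b->S6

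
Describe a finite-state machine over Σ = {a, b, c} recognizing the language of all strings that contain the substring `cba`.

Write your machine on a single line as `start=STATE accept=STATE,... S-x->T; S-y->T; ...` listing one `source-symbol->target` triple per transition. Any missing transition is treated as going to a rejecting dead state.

start=S0; accept=S3; S0-a->S0; S0-b->S0; S0-c->S1; S1-a->S0; S1-b->S2; S1-c->S1; S2-a->S3; S2-b->S0; S2-c->S1; S3-a->S3; S3-b->S3; S3-c->S3

Track how much of `cba` has been matched so far: state S0 is no progress, S3 is the absorbing accept state reached once `cba` has occurred. Intermediate states record partial matches; on a mismatch, fall back to the longest reusable overlap.
4 states suffice.
        a   b   c  
>  S0   S0  S0  S1 
   S1   S0  S2  S1 
   S2   S3  S0  S1 
 * S3   S3  S3  S3 
(> = start, * = accepting)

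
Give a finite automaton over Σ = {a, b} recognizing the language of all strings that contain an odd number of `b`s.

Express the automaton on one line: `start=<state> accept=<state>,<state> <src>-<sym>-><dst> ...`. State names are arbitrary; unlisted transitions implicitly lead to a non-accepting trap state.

start=S0 accept=S1 S0-a->S0 S0-b->S1 S1-a->S1 S1-b->S0

Keep the running count of `b`s modulo 2: each `b` advances along the cycle S0 → S1 → S0 while other symbols loop. Accept at S1.
        a   b  
>  S0   S0  S1 
 * S1   S1  S0 
(> = start, * = accepting)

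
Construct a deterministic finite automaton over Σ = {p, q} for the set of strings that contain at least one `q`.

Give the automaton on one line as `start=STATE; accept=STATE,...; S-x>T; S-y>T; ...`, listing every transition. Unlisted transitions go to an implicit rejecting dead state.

start=A; accept=B,C; A-p>A; A-q>B; B-p>B; B-q>C; C-p>C; C-q>C

Only the number of `q`s matters, and only up to 2. Make a chain A → B → C advanced by each `q` (with C absorbing); every other symbol self-loops. The accepting set is {B, C}.
       p  q 
>  A   A  B 
 * B   B  C 
 * C   C  C 
(> = start, * = accepting)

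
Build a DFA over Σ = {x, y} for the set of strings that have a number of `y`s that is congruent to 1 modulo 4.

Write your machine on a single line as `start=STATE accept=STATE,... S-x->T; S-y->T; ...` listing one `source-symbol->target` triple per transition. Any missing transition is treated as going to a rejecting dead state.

start=q0; accept=q1; q0-x->q0; q0-y->q1; q1-x->q1; q1-y->q2; q2-x->q2; q2-y->q3; q3-x->q3; q3-y->q0

Keep the running count of `y`s modulo 4: each `y` advances along the cycle q0 → q1 → q2 → q3 → q0 while other symbols loop. Accept at q1.
A 4-state machine:
        x   y  
>  q0   q0  q1 
 * q1   q1  q2 
   q2   q2  q3 
   q3   q3  q0 
(> = start, * = accepting)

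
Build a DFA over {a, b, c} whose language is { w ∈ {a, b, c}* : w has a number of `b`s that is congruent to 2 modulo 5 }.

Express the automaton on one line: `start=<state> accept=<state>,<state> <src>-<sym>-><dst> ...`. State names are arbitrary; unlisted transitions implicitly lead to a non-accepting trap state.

start=S0 accept=S2 S0-a->S0 S0-b->S1 S0-c->S0 S1-a->S1 S1-b->S2 S1-c->S1 S2-a->S2 S2-b->S3 S2-c->S2 S3-a->S3 S3-b->S4 S3-c->S3 S4-a->S4 S4-b->S0 S4-c->S4

The only thing that matters is how many `b`s have appeared, reduced mod 5. Use one state per residue: S0 for 0, …, S4 for 4. Reading `b` moves to the next residue; anything else stays put. S2 is accepting.
5 states suffice.
        a   b   c  
>  S0   S0  S1  S0 
   S1   S1  S2  S1 
 * S2   S2  S3  S2 
   S3   S3  S4  S3 
   S4   S4  S0  S4 
(> = start, * = accepting)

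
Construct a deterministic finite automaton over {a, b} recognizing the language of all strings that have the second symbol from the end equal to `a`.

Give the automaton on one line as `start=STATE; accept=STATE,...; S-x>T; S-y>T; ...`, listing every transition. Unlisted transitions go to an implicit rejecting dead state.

start=s0; accept=s3,s4; s0-a>s1; s0-b>s2; s1-a>s3; s1-b>s4; s2-a>s5; s2-b>s6; s3-a>s3; s3-b>s4; s4-a>s5; s4-b>s6; s5-a>s3; s5-b>s4; s6-a>s5; s6-b>s6

A DFA must remember the last 2 symbols (since which symbol is second-to-last isn't known until the input ends). Use one state per possible window of the last ≤2 symbols; accept from those whose window starts with `a`.
A 7-state machine:
        a   b  
>  s0   s1  s2 
   s1   s3  s4 
   s2   s5  s6 
 * s3   s3  s4 
 * s4   s5  s6 
   s5   s3  s4 
   s6   s5  s6 
(> = start, * = accepting)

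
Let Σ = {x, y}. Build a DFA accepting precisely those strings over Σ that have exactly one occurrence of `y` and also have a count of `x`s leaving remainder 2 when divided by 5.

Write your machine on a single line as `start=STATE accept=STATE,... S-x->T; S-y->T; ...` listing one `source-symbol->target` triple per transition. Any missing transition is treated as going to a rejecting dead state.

start=s0; accept=s7; s0-x->s1; s0-y->s2; s1-x->s3; s1-y->s4; s2-x->s4; s2-y->s5; s3-x->s6; s3-y->s7; s4-x->s7; s4-y->s8; s5-x->s8; s5-y->s5; s6-x->s9; s6-y->s10; s7-x->s10; s7-y->s11; s8-x->s11; s8-y->s8; s9-x->s0; s9-y->s12; s10-x->s12; s10-y->s13; s11-x->s13; s11-y->s11; s12-x->s2; s12-y->s14; s13-x->s14; s13-y->s13; s14-x->s5; s14-y->s14

Build one automaton per condition and run them in lockstep. The first has 3 states tracking the count of `y`s, saturating at 2; the second has 5 states tracking the count of `x`s modulo 5. A product state is a pair (one from each), accepting exactly when both do.
          x    y  
>  s0     s1   s2 
   s1     s3   s4 
   s2     s4   s5 
   s3     s6   s7 
   s4     s7   s8 
   s5     s8   s5 
   s6     s9  s10 
 * s7    s10  s11 
   s8    s11   s8 
   s9     s0  s12 
   s10   s12  s13 
   s11   s13  s11 
   s12    s2  s14 
   s13   s14  s13 
   s14    s5  s14 
(> = start, * = accepting)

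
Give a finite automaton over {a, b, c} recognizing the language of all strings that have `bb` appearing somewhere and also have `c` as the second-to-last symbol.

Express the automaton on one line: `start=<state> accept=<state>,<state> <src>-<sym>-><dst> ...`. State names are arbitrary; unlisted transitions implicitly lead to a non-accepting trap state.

Handle the two conditions separately and then intersect. One (3 states) tracks whether and how much of `bb` has been seen; the other (13 states) tracks the last 2 symbols read. Each combined state is a pair, one component from each; accept when both components accept.
A 21-state machine:
          a    b    c  
>  s0     s1   s2   s3 
   s1     s4   s5   s6 
   s2     s7   s8   s9 
   s3    s10  s11  s12 
   s4     s4   s5   s6 
   s5     s7   s8   s9 
   s6    s10  s11  s12 
   s7     s4   s5   s6 
   s8    s13   s8  s14 
   s9    s10  s11  s12 
   s10    s4   s5   s6 
   s11    s7   s8   s9 
   s12   s10  s11  s12 
   s13   s15  s16  s17 
   s14   s18  s19  s20 
   s15   s15  s16  s17 
   s16   s13   s8  s14 
   s17   s18  s19  s20 
 * s18   s15  s16  s17 
 * s19   s13   s8  s14 
 * s20   s18  s19  s20 
(> = start, * = accepting)

start=s0 accept=s18,s19,s20 s0-a->s1 s0-b->s2 s0-c->s3 s1-a->s4 s1-b->s5 s1-c->s6 s2-a->s7 s2-b->s8 s2-c->s9 s3-a->s10 s3-b->s11 s3-c->s12 s4-a->s4 s4-b->s5 s4-c->s6 s5-a->s7 s5-b->s8 s5-c->s9 s6-a->s10 s6-b->s11 s6-c->s12 s7-a->s4 s7-b->s5 s7-c->s6 s8-a->s13 s8-b->s8 s8-c->s14 s9-a->s10 s9-b->s11 s9-c->s12 s10-a->s4 s10-b->s5 s10-c->s6 s11-a->s7 s11-b->s8 s11-c->s9 s12-a->s10 s12-b->s11 s12-c->s12 s13-a->s15 s13-b->s16 s13-c->s17 s14-a->s18 s14-b->s19 s14-c->s20 s15-a->s15 s15-b->s16 s15-c->s17 s16-a->s13 s16-b->s8 s16-c->s14 s17-a->s18 s17-b->s19 s17-c->s20 s18-a->s15 s18-b->s16 s18-c->s17 s19-a->s13 s19-b->s8 s19-c->s14 s20-a->s18 s20-b->s19 s20-c->s20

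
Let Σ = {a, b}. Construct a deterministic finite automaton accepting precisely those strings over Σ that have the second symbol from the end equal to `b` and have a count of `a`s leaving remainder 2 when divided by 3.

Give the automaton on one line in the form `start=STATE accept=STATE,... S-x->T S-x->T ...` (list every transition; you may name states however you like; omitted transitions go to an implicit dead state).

Build one automaton per condition and run them in lockstep. The first has 7 states tracking the last 2 symbols read; the second has 3 states tracking the count of `a`s modulo 3. A product state is a pair (one from each), accepting exactly when both do. Minimizing collapses redundant product states.
With 7 states:
        a   b  
>  s0   s1  s0 
   s1   s2  s3 
   s2   s0  s4 
   s3   s5  s3 
   s4   s0  s6 
 * s5   s0  s4 
 * s6   s0  s6 
(> = start, * = accepting)

start=s0 accept=s5,s6 s0-a->s1 s0-b->s0 s1-a->s2 s1-b->s3 s2-a->s0 s2-b->s4 s3-a->s5 s3-b->s3 s4-a->s0 s4-b->s6 s5-a->s0 s5-b->s4 s6-a->s0 s6-b->s6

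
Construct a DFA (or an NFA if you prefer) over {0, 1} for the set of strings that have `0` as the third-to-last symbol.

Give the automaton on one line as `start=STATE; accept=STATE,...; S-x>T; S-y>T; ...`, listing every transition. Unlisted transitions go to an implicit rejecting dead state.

start=A; accept=H,I,J,K; A-0>B; A-1>C; B-0>D; B-1>E; C-0>F; C-1>G; D-0>H; D-1>I; E-0>J; E-1>K; F-0>L; F-1>M; G-0>N; G-1>O; H-0>H; H-1>I; I-0>J; I-1>K; J-0>L; J-1>M; K-0>N; K-1>O; L-0>H; L-1>I; M-0>J; M-1>K; N-0>L; N-1>M; O-0>N; O-1>O

Because acceptance depends on a position counted from the end, the machine has to buffer the most recent 3 symbols. Make each state the string of the last up-to-3 symbols read; on input `x` shift the window left and append `x`. Accept when the buffered window has length 3 and begins with `0`.
A 15-state machine:
       0  1 
>  A   B  C 
   B   D  E 
   C   F  G 
   D   H  I 
   E   J  K 
   F   L  M 
   G   N  O 
 * H   H  I 
 * I   J  K 
 * J   L  M 
 * K   N  O 
   L   H  I 
   M   J  K 
   N   L  M 
   O   N  O 
(> = start, * = accepting)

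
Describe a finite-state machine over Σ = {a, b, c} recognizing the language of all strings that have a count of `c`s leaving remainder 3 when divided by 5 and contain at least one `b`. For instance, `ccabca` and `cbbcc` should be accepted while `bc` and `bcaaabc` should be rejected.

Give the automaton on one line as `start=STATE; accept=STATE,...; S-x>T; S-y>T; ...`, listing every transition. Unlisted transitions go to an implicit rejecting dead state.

Build one automaton per condition and run them in lockstep. One (5 states) tracks the count of `c`s modulo 5; the other (3 states) tracks the count of `b`s, saturating at 2. Each combined state is a pair, one component from each; accept when both components accept. Minimizing collapses redundant product states.
        a   b   c  
>  q0   q0  q1  q2 
   q1   q1  q1  q3 
   q2   q2  q3  q4 
   q3   q3  q3  q5 
   q4   q4  q5  q6 
   q5   q5  q5  q7 
   q6   q6  q7  q8 
 * q7   q7  q7  q9 
   q8   q8  q9  q0 
   q9   q9  q9  q1 
(> = start, * = accepting)

start=q0; accept=q7; q0-a>q0; q0-b>q1; q0-c>q2; q1-a>q1; q1-b>q1; q1-c>q3; q2-a>q2; q2-b>q3; q2-c>q4; q3-a>q3; q3-b>q3; q3-c>q5; q4-a>q4; q4-b>q5; q4-c>q6; q5-a>q5; q5-b>q5; q5-c>q7; q6-a>q6; q6-b>q7; q6-c>q8; q7-a>q7; q7-b>q7; q7-c>q9; q8-a>q8; q8-b>q9; q8-c>q0; q9-a>q9; q9-b>q9; q9-c>q1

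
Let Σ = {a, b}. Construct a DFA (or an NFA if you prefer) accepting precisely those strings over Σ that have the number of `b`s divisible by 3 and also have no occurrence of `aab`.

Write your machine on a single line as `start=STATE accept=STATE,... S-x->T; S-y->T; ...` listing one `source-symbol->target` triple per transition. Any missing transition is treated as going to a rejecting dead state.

start=s0; accept=s0,s1,s3; s0-a->s1; s0-b->s2; s1-a->s3; s1-b->s2; s2-a->s4; s2-b->s5; s3-a->s3; s3-b->s6; s4-a->s6; s4-b->s5; s5-a->s7; s5-b->s0; s6-a->s6; s6-b->s6; s7-a->s6; s7-b->s0

Handle the two conditions separately and then intersect. One (3 states) tracks the count of `b`s modulo 3; the other (4 states) tracks partial matches of the forbidden pattern `aab`. Each combined state is a pair, one component from each; accept when both components accept. Minimizing collapses redundant product states.
With 8 states:
        a   b  
>* s0   s1  s2 
 * s1   s3  s2 
   s2   s4  s5 
 * s3   s3  s6 
   s4   s6  s5 
   s5   s7  s0 
   s6   s6  s6 
   s7   s6  s0 
(> = start, * = accepting)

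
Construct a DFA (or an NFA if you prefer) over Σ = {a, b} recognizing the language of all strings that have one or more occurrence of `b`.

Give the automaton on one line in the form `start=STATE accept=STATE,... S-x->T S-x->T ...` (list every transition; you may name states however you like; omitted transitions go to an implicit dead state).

Only the number of `b`s matters, and only up to 2. Make a chain q0 → q1 → q2 advanced by each `b` (with q2 absorbing); every other symbol self-loops. The accepting set is {q1, q2}.
A 3-state machine:
        a   b  
>  q0   q0  q1 
 * q1   q1  q2 
 * q2   q2  q2 
(> = start, * = accepting)

start=q0 accept=q1,q2 q0-a->q0 q0-b->q1 q1-a->q1 q1-b->q2 q2-a->q2 q2-b->q2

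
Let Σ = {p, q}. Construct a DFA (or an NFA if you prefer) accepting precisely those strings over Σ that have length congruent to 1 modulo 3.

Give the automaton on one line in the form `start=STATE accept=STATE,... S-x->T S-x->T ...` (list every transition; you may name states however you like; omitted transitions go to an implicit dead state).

Only the length mod 3 matters, so use a 3-cycle: from any state, every input symbol moves to the next state, wrapping S2 back to S0. Mark S1 accepting.
3 states suffice.
        p   q  
>  S0   S1  S1 
 * S1   S2  S2 
   S2   S0  S0 
(> = start, * = accepting)

start=S0 accept=S1 S0-p->S1 S0-q->S1 S1-p->S2 S1-q->S2 S2-p->S0 S2-q->S0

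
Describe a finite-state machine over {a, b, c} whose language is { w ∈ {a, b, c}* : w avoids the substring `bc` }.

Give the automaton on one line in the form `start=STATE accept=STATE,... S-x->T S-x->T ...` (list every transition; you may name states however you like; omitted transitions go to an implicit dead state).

This is the complement of 'contains `bc`'. Use the same substring-matching states — q0 through q2 holding how much of `bc` has just been matched — but flip the accepting set: everything except the trap q2 accepts.
        a   b   c  
>* q0   q0  q1  q0 
 * q1   q0  q1  q2 
   q2   q2  q2  q2 
(> = start, * = accepting)

start=q0 accept=q0,q1 q0-a->q0 q0-b->q1 q0-c->q0 q1-a->q0 q1-b->q1 q1-c->q2 q2-a->q2 q2-b->q2 q2-c->q2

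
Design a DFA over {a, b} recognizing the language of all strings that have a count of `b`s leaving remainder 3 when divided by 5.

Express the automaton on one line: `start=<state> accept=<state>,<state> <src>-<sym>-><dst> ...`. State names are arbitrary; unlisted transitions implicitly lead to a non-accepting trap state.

Keep the running count of `b`s modulo 5: each `b` advances along the cycle s0 → s1 → s2 → s3 → s4 → s0 while other symbols loop. Accept at s3.
A 5-state machine:
        a   b  
>  s0   s0  s1 
   s1   s1  s2 
   s2   s2  s3 
 * s3   s3  s4 
   s4   s4  s0 
(> = start, * = accepting)

start=s0 accept=s3 s0-a->s0 s0-b->s1 s1-a->s1 s1-b->s2 s2-a->s2 s2-b->s3 s3-a->s3 s3-b->s4 s4-a->s4 s4-b->s0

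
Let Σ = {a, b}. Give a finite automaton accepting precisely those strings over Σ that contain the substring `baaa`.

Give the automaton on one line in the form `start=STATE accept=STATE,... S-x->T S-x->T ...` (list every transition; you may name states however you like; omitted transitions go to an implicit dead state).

start=s0 accept=s4 s0-a->s0 s0-b->s1 s1-a->s2 s1-b->s1 s2-a->s3 s2-b->s1 s3-a->s4 s3-b->s1 s4-a->s4 s4-b->s4

States s0..s3 record the length of the longest prefix of `baaa` that matches the current input suffix. Reaching s4 means `baaa` has been seen, and we stay there forever. Accept from s4.
With 5 states:
        a   b  
>  s0   s0  s1 
   s1   s2  s1 
   s2   s3  s1 
   s3   s4  s1 
 * s4   s4  s4 
(> = start, * = accepting)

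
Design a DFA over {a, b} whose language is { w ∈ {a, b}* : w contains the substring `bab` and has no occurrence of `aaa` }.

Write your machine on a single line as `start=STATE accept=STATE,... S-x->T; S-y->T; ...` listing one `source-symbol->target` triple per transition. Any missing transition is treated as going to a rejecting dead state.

Run two small machines in parallel and take their product. One (4 states) tracks whether and how much of `bab` has been seen; the other (4 states) tracks partial matches of the forbidden pattern `aaa`. Each combined state is a pair, one component from each; accept when both components accept.
With 12 states:
          a    b  
>  q0     q1   q2 
   q1     q3   q2 
   q2     q4   q2 
   q3     q5   q2 
   q4     q3   q6 
   q5     q5   q7 
 * q6     q8   q6 
   q7     q9   q7 
 * q8    q10   q6 
   q9     q5  q11 
 * q10   q11   q6 
   q11   q11  q11 
(> = start, * = accepting)

start=q0; accept=q6,q8,q10; q0-a->q1; q0-b->q2; q1-a->q3; q1-b->q2; q2-a->q4; q2-b->q2; q3-a->q5; q3-b->q2; q4-a->q3; q4-b->q6; q5-a->q5; q5-b->q7; q6-a->q8; q6-b->q6; q7-a->q9; q7-b->q7; q8-a->q10; q8-b->q6; q9-a->q5; q9-b->q11; q10-a->q11; q10-b->q6; q11-a->q11; q11-b->q11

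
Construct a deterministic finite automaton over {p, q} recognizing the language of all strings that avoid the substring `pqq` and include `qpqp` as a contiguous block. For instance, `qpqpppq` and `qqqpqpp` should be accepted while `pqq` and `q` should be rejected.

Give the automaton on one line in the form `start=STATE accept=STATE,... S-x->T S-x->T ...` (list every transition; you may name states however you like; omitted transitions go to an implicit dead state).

Handle the two conditions separately and then intersect. One (4 states) tracks partial matches of the forbidden pattern `pqq`; the other (5 states) tracks whether and how much of `qpqp` has been seen. Each combined state is a pair, one component from each; accept when both components accept. Equivalent product states are then merged.
A 9-state machine:
        p   q  
>  S0   S1  S2 
   S1   S1  S3 
   S2   S4  S2 
   S3   S4  S5 
   S4   S1  S6 
   S5   S5  S5 
   S6   S7  S5 
 * S7   S7  S8 
 * S8   S7  S5 
(> = start, * = accepting)

start=S0 accept=S7,S8 S0-p->S1 S0-q->S2 S1-p->S1 S1-q->S3 S2-p->S4 S2-q->S2 S3-p->S4 S3-q->S5 S4-p->S1 S4-q->S6 S5-p->S5 S5-q->S5 S6-p->S7 S6-q->S5 S7-p->S7 S7-q->S8 S8-p->S7 S8-q->S5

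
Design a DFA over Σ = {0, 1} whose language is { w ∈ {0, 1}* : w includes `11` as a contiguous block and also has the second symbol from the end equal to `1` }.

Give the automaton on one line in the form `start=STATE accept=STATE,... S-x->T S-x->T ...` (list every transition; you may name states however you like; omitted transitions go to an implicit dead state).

start=s0 accept=s2,s3 s0-0->s0 s0-1->s1 s1-0->s0 s1-1->s2 s2-0->s3 s2-1->s2 s3-0->s4 s3-1->s5 s4-0->s4 s4-1->s5 s5-0->s3 s5-1->s2

Build one automaton per condition and run them in lockstep. One (3 states) tracks whether and how much of `11` has been seen; the other (7 states) tracks the last 2 symbols read. Each combined state is a pair, one component from each; accept when both components accept. Minimizing collapses redundant product states.
With 6 states:
        0   1  
>  s0   s0  s1 
   s1   s0  s2 
 * s2   s3  s2 
 * s3   s4  s5 
   s4   s4  s5 
   s5   s3  s2 
(> = start, * = accepting)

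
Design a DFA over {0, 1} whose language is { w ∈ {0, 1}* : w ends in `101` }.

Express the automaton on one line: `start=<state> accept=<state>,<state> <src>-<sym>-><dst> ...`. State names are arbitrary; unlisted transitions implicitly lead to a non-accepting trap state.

Remember how much of `101` the current input suffix matches. State q0 means no match yet; q1 means the last symbol is `1`; q2 means the last 2 symbols are `10`; q3 means the last 3 symbols are `101`. Only q3 accepts. On a mismatch, fall back to the longest proper suffix that is still a prefix of `101`.
        0   1  
>  q0   q0  q1 
   q1   q2  q1 
   q2   q0  q3 
 * q3   q2  q1 
(> = start, * = accepting)

start=q0 accept=q3 q0-0->q0 q0-1->q1 q1-0->q2 q1-1->q1 q2-0->q0 q2-1->q3 q3-0->q2 q3-1->q1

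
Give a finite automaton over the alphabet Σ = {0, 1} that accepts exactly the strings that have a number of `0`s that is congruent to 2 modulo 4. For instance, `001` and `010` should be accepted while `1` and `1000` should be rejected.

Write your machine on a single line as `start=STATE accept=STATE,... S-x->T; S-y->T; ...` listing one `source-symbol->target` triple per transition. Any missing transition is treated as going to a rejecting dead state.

Keep the running count of `0`s modulo 4: each `0` advances along the cycle S0 → S1 → S2 → S3 → S0 while other symbols loop. Accept at S2.
With 4 states:
        0   1  
>  S0   S1  S0 
   S1   S2  S1 
 * S2   S3  S2 
   S3   S0  S3 
(> = start, * = accepting)

start=S0; accept=S2; S0-0->S1; S0-1->S0; S1-0->S2; S1-1->S1; S2-0->S3; S2-1->S2; S3-0->S0; S3-1->S3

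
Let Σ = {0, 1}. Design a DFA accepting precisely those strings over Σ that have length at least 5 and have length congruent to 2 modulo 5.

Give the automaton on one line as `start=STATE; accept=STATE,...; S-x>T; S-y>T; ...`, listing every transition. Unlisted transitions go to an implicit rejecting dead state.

start=q0; accept=q7; q0-0>q1; q0-1>q1; q1-0>q2; q1-1>q2; q2-0>q3; q2-1>q3; q3-0>q4; q3-1>q4; q4-0>q5; q4-1>q5; q5-0>q6; q5-1>q6; q6-0>q7; q6-1>q7; q7-0>q3; q7-1>q3

Handle the two conditions separately and then intersect. One (7 states) tracks the input length, saturating at 6; the other (5 states) tracks the input length modulo 5. Each combined state is a pair, one component from each; accept when both components accept. After merging equivalent states the machine shrinks.
        0   1  
>  q0   q1  q1 
   q1   q2  q2 
   q2   q3  q3 
   q3   q4  q4 
   q4   q5  q5 
   q5   q6  q6 
   q6   q7  q7 
 * q7   q3  q3 
(> = start, * = accepting)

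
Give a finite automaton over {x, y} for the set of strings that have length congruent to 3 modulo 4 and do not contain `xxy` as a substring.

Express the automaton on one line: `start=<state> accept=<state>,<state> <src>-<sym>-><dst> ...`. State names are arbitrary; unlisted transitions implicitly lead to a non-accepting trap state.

start=A accept=G,I,J A-x->B A-y->C B-x->D B-y->E C-x->F C-y->E D-x->G D-y->H E-x->I E-y->J F-x->G F-y->J G-x->K G-y->L H-x->L H-y->L I-x->K I-y->A J-x->M J-y->A K-x->N K-y->O L-x->O L-y->O M-x->N M-y->C N-x->D N-y->P O-x->P O-y->P P-x->H P-y->H

Build one automaton per condition and run them in lockstep. One (4 states) tracks the input length modulo 4; the other (4 states) tracks partial matches of the forbidden pattern `xxy`. Each combined state is a pair, one component from each; accept when both components accept.
With 16 states:
       x  y 
>  A   B  C 
   B   D  E 
   C   F  E 
   D   G  H 
   E   I  J 
   F   G  J 
 * G   K  L 
   H   L  L 
 * I   K  A 
 * J   M  A 
   K   N  O 
   L   O  O 
   M   N  C 
   N   D  P 
   O   P  P 
   P   H  H 
(> = start, * = accepting)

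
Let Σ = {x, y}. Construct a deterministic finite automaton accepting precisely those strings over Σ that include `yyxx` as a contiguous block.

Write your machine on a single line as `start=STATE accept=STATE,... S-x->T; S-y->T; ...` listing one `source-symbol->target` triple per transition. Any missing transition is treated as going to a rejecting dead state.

start=S0; accept=S4; S0-x->S0; S0-y->S1; S1-x->S0; S1-y->S2; S2-x->S3; S2-y->S2; S3-x->S4; S3-y->S1; S4-x->S4; S4-y->S4

Track how much of `yyxx` has been matched so far: state S0 is no progress, S4 is the absorbing accept state reached once `yyxx` has occurred. Intermediate states record partial matches; on a mismatch, fall back to the longest reusable overlap.
        x   y  
>  S0   S0  S1 
   S1   S0  S2 
   S2   S3  S2 
   S3   S4  S1 
 * S4   S4  S4 
(> = start, * = accepting)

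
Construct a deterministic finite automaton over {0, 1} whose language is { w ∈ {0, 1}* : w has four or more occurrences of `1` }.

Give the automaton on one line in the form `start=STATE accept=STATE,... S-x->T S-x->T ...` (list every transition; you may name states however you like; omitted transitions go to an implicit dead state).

Only the number of `1`s matters, and only up to 5. Make a chain A → B → C → D → E → F advanced by each `1` (with F absorbing); every other symbol self-loops. The accepting set is {E, F}.
With 6 states:
       0  1 
>  A   A  B 
   B   B  C 
   C   C  D 
   D   D  E 
 * E   E  F 
 * F   F  F 
(> = start, * = accepting)

start=A accept=E,F A-0->A A-1->B B-0->B B-1->C C-0->C C-1->D D-0->D D-1->E E-0->E E-1->F F-0->F F-1->F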